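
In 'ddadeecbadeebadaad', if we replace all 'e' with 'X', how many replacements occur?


re.sub('e', 'X', text) replaces every occurrence of 'e' with 'X'.
Text: 'ddadeecbadeebadaad'
Scanning for 'e':
  pos 4: 'e' -> replacement #1
  pos 5: 'e' -> replacement #2
  pos 10: 'e' -> replacement #3
  pos 11: 'e' -> replacement #4
Total replacements: 4

4


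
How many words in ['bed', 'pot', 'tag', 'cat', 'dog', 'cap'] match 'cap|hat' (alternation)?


Alternation 'cap|hat' matches either 'cap' or 'hat'.
Checking each word:
  'bed' -> no
  'pot' -> no
  'tag' -> no
  'cat' -> no
  'dog' -> no
  'cap' -> MATCH
Matches: ['cap']
Count: 1

1


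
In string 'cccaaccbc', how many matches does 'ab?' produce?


Pattern 'ab?' matches 'a' optionally followed by 'b'.
String: 'cccaaccbc'
Scanning left to right for 'a' then checking next char:
  Match 1: 'a' (a not followed by b)
  Match 2: 'a' (a not followed by b)
Total matches: 2

2


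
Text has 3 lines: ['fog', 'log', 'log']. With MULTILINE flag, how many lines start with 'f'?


With MULTILINE flag, ^ matches the start of each line.
Lines: ['fog', 'log', 'log']
Checking which lines start with 'f':
  Line 1: 'fog' -> MATCH
  Line 2: 'log' -> no
  Line 3: 'log' -> no
Matching lines: ['fog']
Count: 1

1


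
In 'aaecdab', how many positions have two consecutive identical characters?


Looking for consecutive identical characters in 'aaecdab':
  pos 0-1: 'a' vs 'a' -> MATCH ('aa')
  pos 1-2: 'a' vs 'e' -> different
  pos 2-3: 'e' vs 'c' -> different
  pos 3-4: 'c' vs 'd' -> different
  pos 4-5: 'd' vs 'a' -> different
  pos 5-6: 'a' vs 'b' -> different
Consecutive identical pairs: ['aa']
Count: 1

1


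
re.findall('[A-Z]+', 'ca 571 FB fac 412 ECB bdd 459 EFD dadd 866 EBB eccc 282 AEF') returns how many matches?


Pattern '[A-Z]+' finds one or more uppercase letters.
Text: 'ca 571 FB fac 412 ECB bdd 459 EFD dadd 866 EBB eccc 282 AEF'
Scanning for matches:
  Match 1: 'FB'
  Match 2: 'ECB'
  Match 3: 'EFD'
  Match 4: 'EBB'
  Match 5: 'AEF'
Total matches: 5

5


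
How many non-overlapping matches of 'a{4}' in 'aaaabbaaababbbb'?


Pattern 'a{4}' matches exactly 4 consecutive a's (greedy, non-overlapping).
String: 'aaaabbaaababbbb'
Scanning for runs of a's:
  Run at pos 0: 'aaaa' (length 4) -> 1 match(es)
  Run at pos 6: 'aaa' (length 3) -> 0 match(es)
  Run at pos 10: 'a' (length 1) -> 0 match(es)
Matches found: ['aaaa']
Total: 1

1


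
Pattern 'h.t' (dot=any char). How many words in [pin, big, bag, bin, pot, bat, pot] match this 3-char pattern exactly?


Pattern 'h.t' means: starts with 'h', any single char, ends with 't'.
Checking each word (must be exactly 3 chars):
  'pin' (len=3): no
  'big' (len=3): no
  'bag' (len=3): no
  'bin' (len=3): no
  'pot' (len=3): no
  'bat' (len=3): no
  'pot' (len=3): no
Matching words: []
Total: 0

0


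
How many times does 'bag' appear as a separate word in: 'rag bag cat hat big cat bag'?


Scanning each word for exact match 'bag':
  Word 1: 'rag' -> no
  Word 2: 'bag' -> MATCH
  Word 3: 'cat' -> no
  Word 4: 'hat' -> no
  Word 5: 'big' -> no
  Word 6: 'cat' -> no
  Word 7: 'bag' -> MATCH
Total matches: 2

2


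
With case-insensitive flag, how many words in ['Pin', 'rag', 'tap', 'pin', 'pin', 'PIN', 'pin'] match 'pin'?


Case-insensitive matching: compare each word's lowercase form to 'pin'.
  'Pin' -> lower='pin' -> MATCH
  'rag' -> lower='rag' -> no
  'tap' -> lower='tap' -> no
  'pin' -> lower='pin' -> MATCH
  'pin' -> lower='pin' -> MATCH
  'PIN' -> lower='pin' -> MATCH
  'pin' -> lower='pin' -> MATCH
Matches: ['Pin', 'pin', 'pin', 'PIN', 'pin']
Count: 5

5


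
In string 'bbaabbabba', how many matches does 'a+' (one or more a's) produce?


Pattern 'a+' matches one or more consecutive a's.
String: 'bbaabbabba'
Scanning for runs of a:
  Match 1: 'aa' (length 2)
  Match 2: 'a' (length 1)
  Match 3: 'a' (length 1)
Total matches: 3

3


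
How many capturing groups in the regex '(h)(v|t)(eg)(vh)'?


To count capturing groups, count each '(' that starts a group.
Pattern: '(h)(v|t)(eg)(vh)'
Walking through the pattern:
  Position 0: '(' -> group #1
  Position 3: '(' -> group #2
  Position 8: '(' -> group #3
  Position 12: '(' -> group #4
Total capturing groups: 4

4


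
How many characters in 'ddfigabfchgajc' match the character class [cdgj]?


Character class [cdgj] matches any of: {c, d, g, j}
Scanning string 'ddfigabfchgajc' character by character:
  pos 0: 'd' -> MATCH
  pos 1: 'd' -> MATCH
  pos 2: 'f' -> no
  pos 3: 'i' -> no
  pos 4: 'g' -> MATCH
  pos 5: 'a' -> no
  pos 6: 'b' -> no
  pos 7: 'f' -> no
  pos 8: 'c' -> MATCH
  pos 9: 'h' -> no
  pos 10: 'g' -> MATCH
  pos 11: 'a' -> no
  pos 12: 'j' -> MATCH
  pos 13: 'c' -> MATCH
Total matches: 7

7


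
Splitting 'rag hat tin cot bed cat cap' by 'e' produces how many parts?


Splitting by 'e' breaks the string at each occurrence of the separator.
Text: 'rag hat tin cot bed cat cap'
Parts after split:
  Part 1: 'rag hat tin cot b'
  Part 2: 'd cat cap'
Total parts: 2

2


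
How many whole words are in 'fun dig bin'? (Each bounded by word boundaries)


Word boundaries (\b) mark the start/end of each word.
Text: 'fun dig bin'
Splitting by whitespace:
  Word 1: 'fun'
  Word 2: 'dig'
  Word 3: 'bin'
Total whole words: 3

3


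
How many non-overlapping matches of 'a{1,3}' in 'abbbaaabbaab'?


Pattern 'a{1,3}' matches between 1 and 3 consecutive a's (greedy).
String: 'abbbaaabbaab'
Finding runs of a's and applying greedy matching:
  Run at pos 0: 'a' (length 1)
  Run at pos 4: 'aaa' (length 3)
  Run at pos 9: 'aa' (length 2)
Matches: ['a', 'aaa', 'aa']
Count: 3

3


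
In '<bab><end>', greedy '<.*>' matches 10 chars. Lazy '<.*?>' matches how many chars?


Greedy '<.*>' tries to match as MUCH as possible.
Lazy '<.*?>' tries to match as LITTLE as possible.

String: '<bab><end>'
Greedy '<.*>' starts at first '<' and extends to the LAST '>': '<bab><end>' (10 chars)
Lazy '<.*?>' starts at first '<' and stops at the FIRST '>': '<bab>' (5 chars)

5


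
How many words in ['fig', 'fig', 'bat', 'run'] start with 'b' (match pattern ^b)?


Pattern ^b anchors to start of word. Check which words begin with 'b':
  'fig' -> no
  'fig' -> no
  'bat' -> MATCH (starts with 'b')
  'run' -> no
Matching words: ['bat']
Count: 1

1


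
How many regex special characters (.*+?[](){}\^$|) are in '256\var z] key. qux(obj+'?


Regex special characters are: . * + ? [ ] ( ) { } \ ^ $ |
Scanning '256\var z] key. qux(obj+':
  pos 3: '\' -> SPECIAL
  pos 9: ']' -> SPECIAL
  pos 14: '.' -> SPECIAL
  pos 19: '(' -> SPECIAL
  pos 23: '+' -> SPECIAL
Special chars found: ['\\', ']', '.', '(', '+']
Total: 5

5


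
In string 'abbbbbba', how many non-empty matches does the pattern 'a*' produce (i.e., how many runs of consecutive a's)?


Pattern 'a*' matches zero or more a's. We want non-empty runs of consecutive a's.
String: 'abbbbbba'
Walking through the string to find runs of a's:
  Run 1: positions 0-0 -> 'a'
  Run 2: positions 7-7 -> 'a'
Non-empty runs found: ['a', 'a']
Count: 2

2


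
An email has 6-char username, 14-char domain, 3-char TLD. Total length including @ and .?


An email address has format: username@domain.tld
Username length: 6
'@' character: 1
Domain length: 14
'.' character: 1
TLD length: 3
Total = 6 + 1 + 14 + 1 + 3 = 25

25


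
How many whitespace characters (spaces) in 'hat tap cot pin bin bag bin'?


\s matches whitespace characters (spaces, tabs, etc.).
Text: 'hat tap cot pin bin bag bin'
This text has 7 words separated by spaces.
Number of spaces = number of words - 1 = 7 - 1 = 6

6


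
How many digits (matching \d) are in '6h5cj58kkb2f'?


\d matches any digit 0-9.
Scanning '6h5cj58kkb2f':
  pos 0: '6' -> DIGIT
  pos 2: '5' -> DIGIT
  pos 5: '5' -> DIGIT
  pos 6: '8' -> DIGIT
  pos 10: '2' -> DIGIT
Digits found: ['6', '5', '5', '8', '2']
Total: 5

5


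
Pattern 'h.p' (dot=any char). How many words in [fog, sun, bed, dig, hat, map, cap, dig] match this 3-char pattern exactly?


Pattern 'h.p' means: starts with 'h', any single char, ends with 'p'.
Checking each word (must be exactly 3 chars):
  'fog' (len=3): no
  'sun' (len=3): no
  'bed' (len=3): no
  'dig' (len=3): no
  'hat' (len=3): no
  'map' (len=3): no
  'cap' (len=3): no
  'dig' (len=3): no
Matching words: []
Total: 0

0


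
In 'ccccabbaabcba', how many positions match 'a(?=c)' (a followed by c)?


Lookahead 'a(?=c)' matches 'a' only when followed by 'c'.
String: 'ccccabbaabcba'
Checking each position where char is 'a':
  pos 4: 'a' -> no (next='b')
  pos 7: 'a' -> no (next='a')
  pos 8: 'a' -> no (next='b')
Matching positions: []
Count: 0

0


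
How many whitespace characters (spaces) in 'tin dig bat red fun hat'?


\s matches whitespace characters (spaces, tabs, etc.).
Text: 'tin dig bat red fun hat'
This text has 6 words separated by spaces.
Number of spaces = number of words - 1 = 6 - 1 = 5

5


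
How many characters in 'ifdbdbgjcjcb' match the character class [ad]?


Character class [ad] matches any of: {a, d}
Scanning string 'ifdbdbgjcjcb' character by character:
  pos 0: 'i' -> no
  pos 1: 'f' -> no
  pos 2: 'd' -> MATCH
  pos 3: 'b' -> no
  pos 4: 'd' -> MATCH
  pos 5: 'b' -> no
  pos 6: 'g' -> no
  pos 7: 'j' -> no
  pos 8: 'c' -> no
  pos 9: 'j' -> no
  pos 10: 'c' -> no
  pos 11: 'b' -> no
Total matches: 2

2


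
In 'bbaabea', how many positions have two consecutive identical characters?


Looking for consecutive identical characters in 'bbaabea':
  pos 0-1: 'b' vs 'b' -> MATCH ('bb')
  pos 1-2: 'b' vs 'a' -> different
  pos 2-3: 'a' vs 'a' -> MATCH ('aa')
  pos 3-4: 'a' vs 'b' -> different
  pos 4-5: 'b' vs 'e' -> different
  pos 5-6: 'e' vs 'a' -> different
Consecutive identical pairs: ['bb', 'aa']
Count: 2

2


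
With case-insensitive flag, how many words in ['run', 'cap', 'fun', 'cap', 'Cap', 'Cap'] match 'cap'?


Case-insensitive matching: compare each word's lowercase form to 'cap'.
  'run' -> lower='run' -> no
  'cap' -> lower='cap' -> MATCH
  'fun' -> lower='fun' -> no
  'cap' -> lower='cap' -> MATCH
  'Cap' -> lower='cap' -> MATCH
  'Cap' -> lower='cap' -> MATCH
Matches: ['cap', 'cap', 'Cap', 'Cap']
Count: 4

4


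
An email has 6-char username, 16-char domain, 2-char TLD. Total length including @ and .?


An email address has format: username@domain.tld
Username length: 6
'@' character: 1
Domain length: 16
'.' character: 1
TLD length: 2
Total = 6 + 1 + 16 + 1 + 2 = 26

26


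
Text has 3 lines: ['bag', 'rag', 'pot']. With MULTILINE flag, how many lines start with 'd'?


With MULTILINE flag, ^ matches the start of each line.
Lines: ['bag', 'rag', 'pot']
Checking which lines start with 'd':
  Line 1: 'bag' -> no
  Line 2: 'rag' -> no
  Line 3: 'pot' -> no
Matching lines: []
Count: 0

0


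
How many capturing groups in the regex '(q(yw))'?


To count capturing groups, count each '(' that starts a group.
Pattern: '(q(yw))'
Walking through the pattern:
  Position 0: '(' -> group #1
  Position 2: '(' -> group #2
Total capturing groups: 2

2


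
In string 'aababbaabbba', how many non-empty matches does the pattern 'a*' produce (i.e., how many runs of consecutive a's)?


Pattern 'a*' matches zero or more a's. We want non-empty runs of consecutive a's.
String: 'aababbaabbba'
Walking through the string to find runs of a's:
  Run 1: positions 0-1 -> 'aa'
  Run 2: positions 3-3 -> 'a'
  Run 3: positions 6-7 -> 'aa'
  Run 4: positions 11-11 -> 'a'
Non-empty runs found: ['aa', 'a', 'aa', 'a']
Count: 4

4


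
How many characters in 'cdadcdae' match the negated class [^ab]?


Negated class [^ab] matches any char NOT in {a, b}
Scanning 'cdadcdae':
  pos 0: 'c' -> MATCH
  pos 1: 'd' -> MATCH
  pos 2: 'a' -> no (excluded)
  pos 3: 'd' -> MATCH
  pos 4: 'c' -> MATCH
  pos 5: 'd' -> MATCH
  pos 6: 'a' -> no (excluded)
  pos 7: 'e' -> MATCH
Total matches: 6

6


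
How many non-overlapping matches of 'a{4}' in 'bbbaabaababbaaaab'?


Pattern 'a{4}' matches exactly 4 consecutive a's (greedy, non-overlapping).
String: 'bbbaabaababbaaaab'
Scanning for runs of a's:
  Run at pos 3: 'aa' (length 2) -> 0 match(es)
  Run at pos 6: 'aa' (length 2) -> 0 match(es)
  Run at pos 9: 'a' (length 1) -> 0 match(es)
  Run at pos 12: 'aaaa' (length 4) -> 1 match(es)
Matches found: ['aaaa']
Total: 1

1


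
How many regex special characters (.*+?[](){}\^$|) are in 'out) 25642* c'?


Regex special characters are: . * + ? [ ] ( ) { } \ ^ $ |
Scanning 'out) 25642* c':
  pos 3: ')' -> SPECIAL
  pos 10: '*' -> SPECIAL
Special chars found: [')', '*']
Total: 2

2


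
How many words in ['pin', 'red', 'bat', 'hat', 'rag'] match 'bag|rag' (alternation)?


Alternation 'bag|rag' matches either 'bag' or 'rag'.
Checking each word:
  'pin' -> no
  'red' -> no
  'bat' -> no
  'hat' -> no
  'rag' -> MATCH
Matches: ['rag']
Count: 1

1


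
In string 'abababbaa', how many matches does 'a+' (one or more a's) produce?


Pattern 'a+' matches one or more consecutive a's.
String: 'abababbaa'
Scanning for runs of a:
  Match 1: 'a' (length 1)
  Match 2: 'a' (length 1)
  Match 3: 'a' (length 1)
  Match 4: 'aa' (length 2)
Total matches: 4

4


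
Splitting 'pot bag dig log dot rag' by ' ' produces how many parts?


Splitting by ' ' breaks the string at each occurrence of the separator.
Text: 'pot bag dig log dot rag'
Parts after split:
  Part 1: 'pot'
  Part 2: 'bag'
  Part 3: 'dig'
  Part 4: 'log'
  Part 5: 'dot'
  Part 6: 'rag'
Total parts: 6

6


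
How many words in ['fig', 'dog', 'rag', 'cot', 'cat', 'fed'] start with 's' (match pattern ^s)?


Pattern ^s anchors to start of word. Check which words begin with 's':
  'fig' -> no
  'dog' -> no
  'rag' -> no
  'cot' -> no
  'cat' -> no
  'fed' -> no
Matching words: []
Count: 0

0


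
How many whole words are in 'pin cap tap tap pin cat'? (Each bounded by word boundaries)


Word boundaries (\b) mark the start/end of each word.
Text: 'pin cap tap tap pin cat'
Splitting by whitespace:
  Word 1: 'pin'
  Word 2: 'cap'
  Word 3: 'tap'
  Word 4: 'tap'
  Word 5: 'pin'
  Word 6: 'cat'
Total whole words: 6

6


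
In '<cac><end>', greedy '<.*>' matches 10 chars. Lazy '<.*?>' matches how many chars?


Greedy '<.*>' tries to match as MUCH as possible.
Lazy '<.*?>' tries to match as LITTLE as possible.

String: '<cac><end>'
Greedy '<.*>' starts at first '<' and extends to the LAST '>': '<cac><end>' (10 chars)
Lazy '<.*?>' starts at first '<' and stops at the FIRST '>': '<cac>' (5 chars)

5


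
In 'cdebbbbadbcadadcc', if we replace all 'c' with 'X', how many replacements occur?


re.sub('c', 'X', text) replaces every occurrence of 'c' with 'X'.
Text: 'cdebbbbadbcadadcc'
Scanning for 'c':
  pos 0: 'c' -> replacement #1
  pos 10: 'c' -> replacement #2
  pos 15: 'c' -> replacement #3
  pos 16: 'c' -> replacement #4
Total replacements: 4

4


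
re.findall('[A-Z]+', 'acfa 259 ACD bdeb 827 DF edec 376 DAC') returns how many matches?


Pattern '[A-Z]+' finds one or more uppercase letters.
Text: 'acfa 259 ACD bdeb 827 DF edec 376 DAC'
Scanning for matches:
  Match 1: 'ACD'
  Match 2: 'DF'
  Match 3: 'DAC'
Total matches: 3

3


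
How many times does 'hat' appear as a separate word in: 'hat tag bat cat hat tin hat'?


Scanning each word for exact match 'hat':
  Word 1: 'hat' -> MATCH
  Word 2: 'tag' -> no
  Word 3: 'bat' -> no
  Word 4: 'cat' -> no
  Word 5: 'hat' -> MATCH
  Word 6: 'tin' -> no
  Word 7: 'hat' -> MATCH
Total matches: 3

3


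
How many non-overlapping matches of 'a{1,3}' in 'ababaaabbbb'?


Pattern 'a{1,3}' matches between 1 and 3 consecutive a's (greedy).
String: 'ababaaabbbb'
Finding runs of a's and applying greedy matching:
  Run at pos 0: 'a' (length 1)
  Run at pos 2: 'a' (length 1)
  Run at pos 4: 'aaa' (length 3)
Matches: ['a', 'a', 'aaa']
Count: 3

3


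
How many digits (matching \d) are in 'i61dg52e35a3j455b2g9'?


\d matches any digit 0-9.
Scanning 'i61dg52e35a3j455b2g9':
  pos 1: '6' -> DIGIT
  pos 2: '1' -> DIGIT
  pos 5: '5' -> DIGIT
  pos 6: '2' -> DIGIT
  pos 8: '3' -> DIGIT
  pos 9: '5' -> DIGIT
  pos 11: '3' -> DIGIT
  pos 13: '4' -> DIGIT
  pos 14: '5' -> DIGIT
  pos 15: '5' -> DIGIT
  pos 17: '2' -> DIGIT
  pos 19: '9' -> DIGIT
Digits found: ['6', '1', '5', '2', '3', '5', '3', '4', '5', '5', '2', '9']
Total: 12

12


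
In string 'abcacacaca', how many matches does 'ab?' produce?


Pattern 'ab?' matches 'a' optionally followed by 'b'.
String: 'abcacacaca'
Scanning left to right for 'a' then checking next char:
  Match 1: 'ab' (a followed by b)
  Match 2: 'a' (a not followed by b)
  Match 3: 'a' (a not followed by b)
  Match 4: 'a' (a not followed by b)
  Match 5: 'a' (a not followed by b)
Total matches: 5

5


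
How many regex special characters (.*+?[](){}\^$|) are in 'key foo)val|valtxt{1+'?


Regex special characters are: . * + ? [ ] ( ) { } \ ^ $ |
Scanning 'key foo)val|valtxt{1+':
  pos 7: ')' -> SPECIAL
  pos 11: '|' -> SPECIAL
  pos 18: '{' -> SPECIAL
  pos 20: '+' -> SPECIAL
Special chars found: [')', '|', '{', '+']
Total: 4

4


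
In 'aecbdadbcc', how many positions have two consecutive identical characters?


Looking for consecutive identical characters in 'aecbdadbcc':
  pos 0-1: 'a' vs 'e' -> different
  pos 1-2: 'e' vs 'c' -> different
  pos 2-3: 'c' vs 'b' -> different
  pos 3-4: 'b' vs 'd' -> different
  pos 4-5: 'd' vs 'a' -> different
  pos 5-6: 'a' vs 'd' -> different
  pos 6-7: 'd' vs 'b' -> different
  pos 7-8: 'b' vs 'c' -> different
  pos 8-9: 'c' vs 'c' -> MATCH ('cc')
Consecutive identical pairs: ['cc']
Count: 1

1


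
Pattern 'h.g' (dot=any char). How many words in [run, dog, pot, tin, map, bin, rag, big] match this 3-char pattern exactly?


Pattern 'h.g' means: starts with 'h', any single char, ends with 'g'.
Checking each word (must be exactly 3 chars):
  'run' (len=3): no
  'dog' (len=3): no
  'pot' (len=3): no
  'tin' (len=3): no
  'map' (len=3): no
  'bin' (len=3): no
  'rag' (len=3): no
  'big' (len=3): no
Matching words: []
Total: 0

0


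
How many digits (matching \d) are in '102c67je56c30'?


\d matches any digit 0-9.
Scanning '102c67je56c30':
  pos 0: '1' -> DIGIT
  pos 1: '0' -> DIGIT
  pos 2: '2' -> DIGIT
  pos 4: '6' -> DIGIT
  pos 5: '7' -> DIGIT
  pos 8: '5' -> DIGIT
  pos 9: '6' -> DIGIT
  pos 11: '3' -> DIGIT
  pos 12: '0' -> DIGIT
Digits found: ['1', '0', '2', '6', '7', '5', '6', '3', '0']
Total: 9

9


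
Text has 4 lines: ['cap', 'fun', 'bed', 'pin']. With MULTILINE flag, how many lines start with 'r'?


With MULTILINE flag, ^ matches the start of each line.
Lines: ['cap', 'fun', 'bed', 'pin']
Checking which lines start with 'r':
  Line 1: 'cap' -> no
  Line 2: 'fun' -> no
  Line 3: 'bed' -> no
  Line 4: 'pin' -> no
Matching lines: []
Count: 0

0


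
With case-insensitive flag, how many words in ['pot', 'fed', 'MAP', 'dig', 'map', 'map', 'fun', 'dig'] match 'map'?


Case-insensitive matching: compare each word's lowercase form to 'map'.
  'pot' -> lower='pot' -> no
  'fed' -> lower='fed' -> no
  'MAP' -> lower='map' -> MATCH
  'dig' -> lower='dig' -> no
  'map' -> lower='map' -> MATCH
  'map' -> lower='map' -> MATCH
  'fun' -> lower='fun' -> no
  'dig' -> lower='dig' -> no
Matches: ['MAP', 'map', 'map']
Count: 3

3


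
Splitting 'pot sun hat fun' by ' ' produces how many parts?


Splitting by ' ' breaks the string at each occurrence of the separator.
Text: 'pot sun hat fun'
Parts after split:
  Part 1: 'pot'
  Part 2: 'sun'
  Part 3: 'hat'
  Part 4: 'fun'
Total parts: 4

4


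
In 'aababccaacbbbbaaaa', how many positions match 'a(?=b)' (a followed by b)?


Lookahead 'a(?=b)' matches 'a' only when followed by 'b'.
String: 'aababccaacbbbbaaaa'
Checking each position where char is 'a':
  pos 0: 'a' -> no (next='a')
  pos 1: 'a' -> MATCH (next='b')
  pos 3: 'a' -> MATCH (next='b')
  pos 7: 'a' -> no (next='a')
  pos 8: 'a' -> no (next='c')
  pos 14: 'a' -> no (next='a')
  pos 15: 'a' -> no (next='a')
  pos 16: 'a' -> no (next='a')
Matching positions: [1, 3]
Count: 2

2


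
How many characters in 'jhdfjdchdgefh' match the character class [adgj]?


Character class [adgj] matches any of: {a, d, g, j}
Scanning string 'jhdfjdchdgefh' character by character:
  pos 0: 'j' -> MATCH
  pos 1: 'h' -> no
  pos 2: 'd' -> MATCH
  pos 3: 'f' -> no
  pos 4: 'j' -> MATCH
  pos 5: 'd' -> MATCH
  pos 6: 'c' -> no
  pos 7: 'h' -> no
  pos 8: 'd' -> MATCH
  pos 9: 'g' -> MATCH
  pos 10: 'e' -> no
  pos 11: 'f' -> no
  pos 12: 'h' -> no
Total matches: 6

6


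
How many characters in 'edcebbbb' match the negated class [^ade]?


Negated class [^ade] matches any char NOT in {a, d, e}
Scanning 'edcebbbb':
  pos 0: 'e' -> no (excluded)
  pos 1: 'd' -> no (excluded)
  pos 2: 'c' -> MATCH
  pos 3: 'e' -> no (excluded)
  pos 4: 'b' -> MATCH
  pos 5: 'b' -> MATCH
  pos 6: 'b' -> MATCH
  pos 7: 'b' -> MATCH
Total matches: 5

5


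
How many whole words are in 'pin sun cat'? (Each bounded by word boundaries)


Word boundaries (\b) mark the start/end of each word.
Text: 'pin sun cat'
Splitting by whitespace:
  Word 1: 'pin'
  Word 2: 'sun'
  Word 3: 'cat'
Total whole words: 3

3


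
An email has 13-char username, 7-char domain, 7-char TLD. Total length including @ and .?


An email address has format: username@domain.tld
Username length: 13
'@' character: 1
Domain length: 7
'.' character: 1
TLD length: 7
Total = 13 + 1 + 7 + 1 + 7 = 29

29


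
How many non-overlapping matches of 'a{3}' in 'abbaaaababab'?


Pattern 'a{3}' matches exactly 3 consecutive a's (greedy, non-overlapping).
String: 'abbaaaababab'
Scanning for runs of a's:
  Run at pos 0: 'a' (length 1) -> 0 match(es)
  Run at pos 3: 'aaaa' (length 4) -> 1 match(es)
  Run at pos 8: 'a' (length 1) -> 0 match(es)
  Run at pos 10: 'a' (length 1) -> 0 match(es)
Matches found: ['aaa']
Total: 1

1


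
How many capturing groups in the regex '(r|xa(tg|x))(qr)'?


To count capturing groups, count each '(' that starts a group.
Pattern: '(r|xa(tg|x))(qr)'
Walking through the pattern:
  Position 0: '(' -> group #1
  Position 5: '(' -> group #2
  Position 12: '(' -> group #3
Total capturing groups: 3

3


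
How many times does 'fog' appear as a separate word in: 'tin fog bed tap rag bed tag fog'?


Scanning each word for exact match 'fog':
  Word 1: 'tin' -> no
  Word 2: 'fog' -> MATCH
  Word 3: 'bed' -> no
  Word 4: 'tap' -> no
  Word 5: 'rag' -> no
  Word 6: 'bed' -> no
  Word 7: 'tag' -> no
  Word 8: 'fog' -> MATCH
Total matches: 2

2


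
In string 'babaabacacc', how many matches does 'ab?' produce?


Pattern 'ab?' matches 'a' optionally followed by 'b'.
String: 'babaabacacc'
Scanning left to right for 'a' then checking next char:
  Match 1: 'ab' (a followed by b)
  Match 2: 'a' (a not followed by b)
  Match 3: 'ab' (a followed by b)
  Match 4: 'a' (a not followed by b)
  Match 5: 'a' (a not followed by b)
Total matches: 5

5


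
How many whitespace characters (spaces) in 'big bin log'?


\s matches whitespace characters (spaces, tabs, etc.).
Text: 'big bin log'
This text has 3 words separated by spaces.
Number of spaces = number of words - 1 = 3 - 1 = 2

2


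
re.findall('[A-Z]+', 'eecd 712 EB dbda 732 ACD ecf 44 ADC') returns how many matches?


Pattern '[A-Z]+' finds one or more uppercase letters.
Text: 'eecd 712 EB dbda 732 ACD ecf 44 ADC'
Scanning for matches:
  Match 1: 'EB'
  Match 2: 'ACD'
  Match 3: 'ADC'
Total matches: 3

3


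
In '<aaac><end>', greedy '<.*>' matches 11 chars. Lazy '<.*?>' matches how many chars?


Greedy '<.*>' tries to match as MUCH as possible.
Lazy '<.*?>' tries to match as LITTLE as possible.

String: '<aaac><end>'
Greedy '<.*>' starts at first '<' and extends to the LAST '>': '<aaac><end>' (11 chars)
Lazy '<.*?>' starts at first '<' and stops at the FIRST '>': '<aaac>' (6 chars)

6


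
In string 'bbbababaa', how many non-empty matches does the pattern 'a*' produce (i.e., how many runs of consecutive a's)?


Pattern 'a*' matches zero or more a's. We want non-empty runs of consecutive a's.
String: 'bbbababaa'
Walking through the string to find runs of a's:
  Run 1: positions 3-3 -> 'a'
  Run 2: positions 5-5 -> 'a'
  Run 3: positions 7-8 -> 'aa'
Non-empty runs found: ['a', 'a', 'aa']
Count: 3

3


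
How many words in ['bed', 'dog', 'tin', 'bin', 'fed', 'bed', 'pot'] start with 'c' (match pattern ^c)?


Pattern ^c anchors to start of word. Check which words begin with 'c':
  'bed' -> no
  'dog' -> no
  'tin' -> no
  'bin' -> no
  'fed' -> no
  'bed' -> no
  'pot' -> no
Matching words: []
Count: 0

0


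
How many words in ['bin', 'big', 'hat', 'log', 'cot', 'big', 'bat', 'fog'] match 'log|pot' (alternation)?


Alternation 'log|pot' matches either 'log' or 'pot'.
Checking each word:
  'bin' -> no
  'big' -> no
  'hat' -> no
  'log' -> MATCH
  'cot' -> no
  'big' -> no
  'bat' -> no
  'fog' -> no
Matches: ['log']
Count: 1

1


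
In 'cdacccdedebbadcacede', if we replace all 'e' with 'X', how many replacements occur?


re.sub('e', 'X', text) replaces every occurrence of 'e' with 'X'.
Text: 'cdacccdedebbadcacede'
Scanning for 'e':
  pos 7: 'e' -> replacement #1
  pos 9: 'e' -> replacement #2
  pos 17: 'e' -> replacement #3
  pos 19: 'e' -> replacement #4
Total replacements: 4

4


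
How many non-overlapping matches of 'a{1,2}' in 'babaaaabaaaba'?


Pattern 'a{1,2}' matches between 1 and 2 consecutive a's (greedy).
String: 'babaaaabaaaba'
Finding runs of a's and applying greedy matching:
  Run at pos 1: 'a' (length 1)
  Run at pos 3: 'aaaa' (length 4)
  Run at pos 8: 'aaa' (length 3)
  Run at pos 12: 'a' (length 1)
Matches: ['a', 'aa', 'aa', 'aa', 'a', 'a']
Count: 6

6


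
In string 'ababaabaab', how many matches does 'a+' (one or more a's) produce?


Pattern 'a+' matches one or more consecutive a's.
String: 'ababaabaab'
Scanning for runs of a:
  Match 1: 'a' (length 1)
  Match 2: 'a' (length 1)
  Match 3: 'aa' (length 2)
  Match 4: 'aa' (length 2)
Total matches: 4

4


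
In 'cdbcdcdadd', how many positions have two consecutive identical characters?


Looking for consecutive identical characters in 'cdbcdcdadd':
  pos 0-1: 'c' vs 'd' -> different
  pos 1-2: 'd' vs 'b' -> different
  pos 2-3: 'b' vs 'c' -> different
  pos 3-4: 'c' vs 'd' -> different
  pos 4-5: 'd' vs 'c' -> different
  pos 5-6: 'c' vs 'd' -> different
  pos 6-7: 'd' vs 'a' -> different
  pos 7-8: 'a' vs 'd' -> different
  pos 8-9: 'd' vs 'd' -> MATCH ('dd')
Consecutive identical pairs: ['dd']
Count: 1

1


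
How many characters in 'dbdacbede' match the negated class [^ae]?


Negated class [^ae] matches any char NOT in {a, e}
Scanning 'dbdacbede':
  pos 0: 'd' -> MATCH
  pos 1: 'b' -> MATCH
  pos 2: 'd' -> MATCH
  pos 3: 'a' -> no (excluded)
  pos 4: 'c' -> MATCH
  pos 5: 'b' -> MATCH
  pos 6: 'e' -> no (excluded)
  pos 7: 'd' -> MATCH
  pos 8: 'e' -> no (excluded)
Total matches: 6

6


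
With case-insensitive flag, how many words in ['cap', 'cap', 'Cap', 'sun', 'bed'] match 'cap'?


Case-insensitive matching: compare each word's lowercase form to 'cap'.
  'cap' -> lower='cap' -> MATCH
  'cap' -> lower='cap' -> MATCH
  'Cap' -> lower='cap' -> MATCH
  'sun' -> lower='sun' -> no
  'bed' -> lower='bed' -> no
Matches: ['cap', 'cap', 'Cap']
Count: 3

3


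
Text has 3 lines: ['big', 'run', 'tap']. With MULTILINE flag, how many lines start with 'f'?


With MULTILINE flag, ^ matches the start of each line.
Lines: ['big', 'run', 'tap']
Checking which lines start with 'f':
  Line 1: 'big' -> no
  Line 2: 'run' -> no
  Line 3: 'tap' -> no
Matching lines: []
Count: 0

0


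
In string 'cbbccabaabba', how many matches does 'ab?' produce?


Pattern 'ab?' matches 'a' optionally followed by 'b'.
String: 'cbbccabaabba'
Scanning left to right for 'a' then checking next char:
  Match 1: 'ab' (a followed by b)
  Match 2: 'a' (a not followed by b)
  Match 3: 'ab' (a followed by b)
  Match 4: 'a' (a not followed by b)
Total matches: 4

4


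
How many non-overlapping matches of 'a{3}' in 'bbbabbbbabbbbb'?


Pattern 'a{3}' matches exactly 3 consecutive a's (greedy, non-overlapping).
String: 'bbbabbbbabbbbb'
Scanning for runs of a's:
  Run at pos 3: 'a' (length 1) -> 0 match(es)
  Run at pos 8: 'a' (length 1) -> 0 match(es)
Matches found: []
Total: 0

0


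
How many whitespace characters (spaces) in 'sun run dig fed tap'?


\s matches whitespace characters (spaces, tabs, etc.).
Text: 'sun run dig fed tap'
This text has 5 words separated by spaces.
Number of spaces = number of words - 1 = 5 - 1 = 4

4


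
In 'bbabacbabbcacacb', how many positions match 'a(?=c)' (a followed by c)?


Lookahead 'a(?=c)' matches 'a' only when followed by 'c'.
String: 'bbabacbabbcacacb'
Checking each position where char is 'a':
  pos 2: 'a' -> no (next='b')
  pos 4: 'a' -> MATCH (next='c')
  pos 7: 'a' -> no (next='b')
  pos 11: 'a' -> MATCH (next='c')
  pos 13: 'a' -> MATCH (next='c')
Matching positions: [4, 11, 13]
Count: 3

3


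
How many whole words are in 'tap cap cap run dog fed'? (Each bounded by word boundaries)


Word boundaries (\b) mark the start/end of each word.
Text: 'tap cap cap run dog fed'
Splitting by whitespace:
  Word 1: 'tap'
  Word 2: 'cap'
  Word 3: 'cap'
  Word 4: 'run'
  Word 5: 'dog'
  Word 6: 'fed'
Total whole words: 6

6


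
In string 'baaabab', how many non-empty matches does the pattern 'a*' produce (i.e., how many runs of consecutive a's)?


Pattern 'a*' matches zero or more a's. We want non-empty runs of consecutive a's.
String: 'baaabab'
Walking through the string to find runs of a's:
  Run 1: positions 1-3 -> 'aaa'
  Run 2: positions 5-5 -> 'a'
Non-empty runs found: ['aaa', 'a']
Count: 2

2


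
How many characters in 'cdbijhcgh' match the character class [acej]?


Character class [acej] matches any of: {a, c, e, j}
Scanning string 'cdbijhcgh' character by character:
  pos 0: 'c' -> MATCH
  pos 1: 'd' -> no
  pos 2: 'b' -> no
  pos 3: 'i' -> no
  pos 4: 'j' -> MATCH
  pos 5: 'h' -> no
  pos 6: 'c' -> MATCH
  pos 7: 'g' -> no
  pos 8: 'h' -> no
Total matches: 3

3


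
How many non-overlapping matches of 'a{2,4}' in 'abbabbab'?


Pattern 'a{2,4}' matches between 2 and 4 consecutive a's (greedy).
String: 'abbabbab'
Finding runs of a's and applying greedy matching:
  Run at pos 0: 'a' (length 1)
  Run at pos 3: 'a' (length 1)
  Run at pos 6: 'a' (length 1)
Matches: []
Count: 0

0


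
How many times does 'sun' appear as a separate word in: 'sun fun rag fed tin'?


Scanning each word for exact match 'sun':
  Word 1: 'sun' -> MATCH
  Word 2: 'fun' -> no
  Word 3: 'rag' -> no
  Word 4: 'fed' -> no
  Word 5: 'tin' -> no
Total matches: 1

1


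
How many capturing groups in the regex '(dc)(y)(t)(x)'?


To count capturing groups, count each '(' that starts a group.
Pattern: '(dc)(y)(t)(x)'
Walking through the pattern:
  Position 0: '(' -> group #1
  Position 4: '(' -> group #2
  Position 7: '(' -> group #3
  Position 10: '(' -> group #4
Total capturing groups: 4

4


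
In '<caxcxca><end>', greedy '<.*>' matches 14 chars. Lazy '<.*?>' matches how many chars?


Greedy '<.*>' tries to match as MUCH as possible.
Lazy '<.*?>' tries to match as LITTLE as possible.

String: '<caxcxca><end>'
Greedy '<.*>' starts at first '<' and extends to the LAST '>': '<caxcxca><end>' (14 chars)
Lazy '<.*?>' starts at first '<' and stops at the FIRST '>': '<caxcxca>' (9 chars)

9


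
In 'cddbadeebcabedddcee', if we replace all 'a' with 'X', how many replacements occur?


re.sub('a', 'X', text) replaces every occurrence of 'a' with 'X'.
Text: 'cddbadeebcabedddcee'
Scanning for 'a':
  pos 4: 'a' -> replacement #1
  pos 10: 'a' -> replacement #2
Total replacements: 2

2


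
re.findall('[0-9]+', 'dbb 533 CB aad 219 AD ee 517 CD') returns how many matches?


Pattern '[0-9]+' finds one or more digits.
Text: 'dbb 533 CB aad 219 AD ee 517 CD'
Scanning for matches:
  Match 1: '533'
  Match 2: '219'
  Match 3: '517'
Total matches: 3

3


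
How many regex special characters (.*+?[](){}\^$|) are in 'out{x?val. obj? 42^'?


Regex special characters are: . * + ? [ ] ( ) { } \ ^ $ |
Scanning 'out{x?val. obj? 42^':
  pos 3: '{' -> SPECIAL
  pos 5: '?' -> SPECIAL
  pos 9: '.' -> SPECIAL
  pos 14: '?' -> SPECIAL
  pos 18: '^' -> SPECIAL
Special chars found: ['{', '?', '.', '?', '^']
Total: 5

5


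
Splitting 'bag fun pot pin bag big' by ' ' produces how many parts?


Splitting by ' ' breaks the string at each occurrence of the separator.
Text: 'bag fun pot pin bag big'
Parts after split:
  Part 1: 'bag'
  Part 2: 'fun'
  Part 3: 'pot'
  Part 4: 'pin'
  Part 5: 'bag'
  Part 6: 'big'
Total parts: 6

6


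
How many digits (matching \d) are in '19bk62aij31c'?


\d matches any digit 0-9.
Scanning '19bk62aij31c':
  pos 0: '1' -> DIGIT
  pos 1: '9' -> DIGIT
  pos 4: '6' -> DIGIT
  pos 5: '2' -> DIGIT
  pos 9: '3' -> DIGIT
  pos 10: '1' -> DIGIT
Digits found: ['1', '9', '6', '2', '3', '1']
Total: 6

6


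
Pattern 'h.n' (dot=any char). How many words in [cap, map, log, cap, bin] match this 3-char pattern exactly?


Pattern 'h.n' means: starts with 'h', any single char, ends with 'n'.
Checking each word (must be exactly 3 chars):
  'cap' (len=3): no
  'map' (len=3): no
  'log' (len=3): no
  'cap' (len=3): no
  'bin' (len=3): no
Matching words: []
Total: 0

0


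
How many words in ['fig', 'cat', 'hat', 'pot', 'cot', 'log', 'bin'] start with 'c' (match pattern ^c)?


Pattern ^c anchors to start of word. Check which words begin with 'c':
  'fig' -> no
  'cat' -> MATCH (starts with 'c')
  'hat' -> no
  'pot' -> no
  'cot' -> MATCH (starts with 'c')
  'log' -> no
  'bin' -> no
Matching words: ['cat', 'cot']
Count: 2

2


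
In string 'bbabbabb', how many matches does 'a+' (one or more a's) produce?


Pattern 'a+' matches one or more consecutive a's.
String: 'bbabbabb'
Scanning for runs of a:
  Match 1: 'a' (length 1)
  Match 2: 'a' (length 1)
Total matches: 2

2


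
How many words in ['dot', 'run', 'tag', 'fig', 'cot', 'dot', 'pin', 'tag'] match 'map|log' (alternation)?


Alternation 'map|log' matches either 'map' or 'log'.
Checking each word:
  'dot' -> no
  'run' -> no
  'tag' -> no
  'fig' -> no
  'cot' -> no
  'dot' -> no
  'pin' -> no
  'tag' -> no
Matches: []
Count: 0

0


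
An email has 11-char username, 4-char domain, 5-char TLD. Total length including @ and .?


An email address has format: username@domain.tld
Username length: 11
'@' character: 1
Domain length: 4
'.' character: 1
TLD length: 5
Total = 11 + 1 + 4 + 1 + 5 = 22

22


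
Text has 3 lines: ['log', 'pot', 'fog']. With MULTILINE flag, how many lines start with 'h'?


With MULTILINE flag, ^ matches the start of each line.
Lines: ['log', 'pot', 'fog']
Checking which lines start with 'h':
  Line 1: 'log' -> no
  Line 2: 'pot' -> no
  Line 3: 'fog' -> no
Matching lines: []
Count: 0

0


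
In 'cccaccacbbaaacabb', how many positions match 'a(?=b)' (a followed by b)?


Lookahead 'a(?=b)' matches 'a' only when followed by 'b'.
String: 'cccaccacbbaaacabb'
Checking each position where char is 'a':
  pos 3: 'a' -> no (next='c')
  pos 6: 'a' -> no (next='c')
  pos 10: 'a' -> no (next='a')
  pos 11: 'a' -> no (next='a')
  pos 12: 'a' -> no (next='c')
  pos 14: 'a' -> MATCH (next='b')
Matching positions: [14]
Count: 1

1


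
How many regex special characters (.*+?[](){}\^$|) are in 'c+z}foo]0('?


Regex special characters are: . * + ? [ ] ( ) { } \ ^ $ |
Scanning 'c+z}foo]0(':
  pos 1: '+' -> SPECIAL
  pos 3: '}' -> SPECIAL
  pos 7: ']' -> SPECIAL
  pos 9: '(' -> SPECIAL
Special chars found: ['+', '}', ']', '(']
Total: 4

4


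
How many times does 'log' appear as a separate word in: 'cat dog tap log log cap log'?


Scanning each word for exact match 'log':
  Word 1: 'cat' -> no
  Word 2: 'dog' -> no
  Word 3: 'tap' -> no
  Word 4: 'log' -> MATCH
  Word 5: 'log' -> MATCH
  Word 6: 'cap' -> no
  Word 7: 'log' -> MATCH
Total matches: 3

3


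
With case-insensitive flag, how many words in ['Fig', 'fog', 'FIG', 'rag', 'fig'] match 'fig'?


Case-insensitive matching: compare each word's lowercase form to 'fig'.
  'Fig' -> lower='fig' -> MATCH
  'fog' -> lower='fog' -> no
  'FIG' -> lower='fig' -> MATCH
  'rag' -> lower='rag' -> no
  'fig' -> lower='fig' -> MATCH
Matches: ['Fig', 'FIG', 'fig']
Count: 3

3


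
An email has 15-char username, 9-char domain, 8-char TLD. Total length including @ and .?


An email address has format: username@domain.tld
Username length: 15
'@' character: 1
Domain length: 9
'.' character: 1
TLD length: 8
Total = 15 + 1 + 9 + 1 + 8 = 34

34


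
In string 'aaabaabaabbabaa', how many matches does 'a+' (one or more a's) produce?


Pattern 'a+' matches one or more consecutive a's.
String: 'aaabaabaabbabaa'
Scanning for runs of a:
  Match 1: 'aaa' (length 3)
  Match 2: 'aa' (length 2)
  Match 3: 'aa' (length 2)
  Match 4: 'a' (length 1)
  Match 5: 'aa' (length 2)
Total matches: 5

5


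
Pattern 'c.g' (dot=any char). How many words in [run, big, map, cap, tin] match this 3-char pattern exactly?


Pattern 'c.g' means: starts with 'c', any single char, ends with 'g'.
Checking each word (must be exactly 3 chars):
  'run' (len=3): no
  'big' (len=3): no
  'map' (len=3): no
  'cap' (len=3): no
  'tin' (len=3): no
Matching words: []
Total: 0

0


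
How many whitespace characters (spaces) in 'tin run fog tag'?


\s matches whitespace characters (spaces, tabs, etc.).
Text: 'tin run fog tag'
This text has 4 words separated by spaces.
Number of spaces = number of words - 1 = 4 - 1 = 3

3


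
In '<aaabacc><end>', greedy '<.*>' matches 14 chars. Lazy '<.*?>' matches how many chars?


Greedy '<.*>' tries to match as MUCH as possible.
Lazy '<.*?>' tries to match as LITTLE as possible.

String: '<aaabacc><end>'
Greedy '<.*>' starts at first '<' and extends to the LAST '>': '<aaabacc><end>' (14 chars)
Lazy '<.*?>' starts at first '<' and stops at the FIRST '>': '<aaabacc>' (9 chars)

9


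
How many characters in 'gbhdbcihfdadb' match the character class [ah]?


Character class [ah] matches any of: {a, h}
Scanning string 'gbhdbcihfdadb' character by character:
  pos 0: 'g' -> no
  pos 1: 'b' -> no
  pos 2: 'h' -> MATCH
  pos 3: 'd' -> no
  pos 4: 'b' -> no
  pos 5: 'c' -> no
  pos 6: 'i' -> no
  pos 7: 'h' -> MATCH
  pos 8: 'f' -> no
  pos 9: 'd' -> no
  pos 10: 'a' -> MATCH
  pos 11: 'd' -> no
  pos 12: 'b' -> no
Total matches: 3

3


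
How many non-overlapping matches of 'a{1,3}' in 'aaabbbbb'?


Pattern 'a{1,3}' matches between 1 and 3 consecutive a's (greedy).
String: 'aaabbbbb'
Finding runs of a's and applying greedy matching:
  Run at pos 0: 'aaa' (length 3)
Matches: ['aaa']
Count: 1

1


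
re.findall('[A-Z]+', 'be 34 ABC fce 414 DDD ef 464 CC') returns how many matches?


Pattern '[A-Z]+' finds one or more uppercase letters.
Text: 'be 34 ABC fce 414 DDD ef 464 CC'
Scanning for matches:
  Match 1: 'ABC'
  Match 2: 'DDD'
  Match 3: 'CC'
Total matches: 3

3


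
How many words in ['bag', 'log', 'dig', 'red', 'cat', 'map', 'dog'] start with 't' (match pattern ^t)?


Pattern ^t anchors to start of word. Check which words begin with 't':
  'bag' -> no
  'log' -> no
  'dig' -> no
  'red' -> no
  'cat' -> no
  'map' -> no
  'dog' -> no
Matching words: []
Count: 0

0


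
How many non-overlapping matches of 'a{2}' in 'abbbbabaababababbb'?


Pattern 'a{2}' matches exactly 2 consecutive a's (greedy, non-overlapping).
String: 'abbbbabaababababbb'
Scanning for runs of a's:
  Run at pos 0: 'a' (length 1) -> 0 match(es)
  Run at pos 5: 'a' (length 1) -> 0 match(es)
  Run at pos 7: 'aa' (length 2) -> 1 match(es)
  Run at pos 10: 'a' (length 1) -> 0 match(es)
  Run at pos 12: 'a' (length 1) -> 0 match(es)
  Run at pos 14: 'a' (length 1) -> 0 match(es)
Matches found: ['aa']
Total: 1

1


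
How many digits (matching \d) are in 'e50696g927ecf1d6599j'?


\d matches any digit 0-9.
Scanning 'e50696g927ecf1d6599j':
  pos 1: '5' -> DIGIT
  pos 2: '0' -> DIGIT
  pos 3: '6' -> DIGIT
  pos 4: '9' -> DIGIT
  pos 5: '6' -> DIGIT
  pos 7: '9' -> DIGIT
  pos 8: '2' -> DIGIT
  pos 9: '7' -> DIGIT
  pos 13: '1' -> DIGIT
  pos 15: '6' -> DIGIT
  pos 16: '5' -> DIGIT
  pos 17: '9' -> DIGIT
  pos 18: '9' -> DIGIT
Digits found: ['5', '0', '6', '9', '6', '9', '2', '7', '1', '6', '5', '9', '9']
Total: 13

13
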